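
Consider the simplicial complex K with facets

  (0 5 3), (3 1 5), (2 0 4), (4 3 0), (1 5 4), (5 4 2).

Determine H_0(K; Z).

H_0 ≅ Z.

Take the total order 0 < 1 < 2 < 3 < 4 < 5 on the vertex set. Then K (dimension 2) consists of the simplices:

  0-simplices (6): [0], [1], [2], [3], [4], [5]
  1-simplices (12): [0,2], [0,3], [0,4], [0,5], [1,3], [1,4], [1,5], [2,4], [2,5], [3,4], [3,5], [4,5]
  2-simplices (6): [0,2,4], [0,3,4], [0,3,5], [1,3,5], [1,4,5], [2,4,5]

giving chain groups C_0 ≅ Z^6, C_1 ≅ Z^12, C_2 ≅ Z^6.

The boundary map ∂_1: C_1 → C_0 maps an edge to its endpoints' difference, ∂[p,q] = q − p.
As a 6×12 matrix over Z this has rank 5, with invariant factors (1,1,1,1,1).

∂_2: C_2 → C_1 acts by ∂[p,q,r] = [q,r] − [p,r] + [p,q]. For instance
  ∂[0,3,4] = [3,4] − [0,4] + [0,3],
  ∂[1,3,5] = [3,5] − [1,5] + [1,3].
As a 12×6 matrix over Z this has rank 6, with invariant factors (1,1,1,1,1,1).

Computing H_k = (kernel of ∂_k) / (image of ∂_{k+1}):

  H_0: rank C_0 − rank ∂_1 = 6 − 5 = 1, and the invariant factors of ∂_1 are all 1, so H_0 = Z.

(K is a triangulation of the cylinder S^1 x I.)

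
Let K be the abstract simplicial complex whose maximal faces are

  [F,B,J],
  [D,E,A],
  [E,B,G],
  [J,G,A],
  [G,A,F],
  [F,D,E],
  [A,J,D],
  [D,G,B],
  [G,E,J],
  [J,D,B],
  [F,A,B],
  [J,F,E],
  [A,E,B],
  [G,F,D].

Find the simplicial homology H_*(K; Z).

We work with the vertex ordering A < B < D < E < F < G < J. The simplices of K, each written with vertices in increasing order, are:

  0-simplices (7): A, B, D, E, F, G, J
  1-simplices (21): AB, AD, AE, AF, AG, AJ, BD, BE, BF, BG, BJ, DE, DF, DG, DJ, EF, EG, EJ, FG, FJ, GJ
  2-simplices (14): ABE, ABF, ADE, ADJ, AFG, AGJ, BDG, BDJ, BEG, BFJ, DEF, DFG, EFJ, EGJ

giving chain groups C_0 ≅ Z^7, C_1 ≅ Z^21, C_2 ≅ Z^14.

The boundary map ∂_1: C_1 → C_0 maps an edge to its endpoints' difference, ∂[p,q] = q − p. For instance
  ∂BG = G − B.
As a 7×21 matrix over Z this has rank 6, with invariant factors (1,1,1,1,1,1).

Boundary ∂_2: C_2 → C_1 acts by ∂[p,q,r] = [q,r] − [p,r] + [p,q]. For instance
  ∂AFG = FG − AG + AF,
  ∂BEG = EG − BG + BE.
The resulting 21×14 matrix has rank 13, and its Smith normal form has invariant factors (1,1,1,1,1,1,1,1,1,1,1,1,1).

Computing H_k = (kernel of ∂_k) / (image of ∂_{k+1}):

  H_0: rank C_0 − rank ∂_1 = 7 − 6 = 1, and the invariant factors of ∂_1 are all 1, so H_0 ≅ Z.
  H_1: rank ker ∂_1 − rank ∂_2 = (21 − 6) − 13 = 2, and the invariant factors of ∂_2 are all 1, so H_1 ≅ Z^2.
  H_2: rank ker ∂_2 − rank ∂_3 = (14 − 13) − 0 = 1, and there is no ∂_3, so H_2 ≅ Z.

As a check, the Euler characteristic is 7 − 21 + 14 = 0, which agrees with 1 − 2 + 1 = 0.
(K is a triangulation of the torus T^2.)

H_0 = Z,  H_1 = Z^2,  H_2 = Z.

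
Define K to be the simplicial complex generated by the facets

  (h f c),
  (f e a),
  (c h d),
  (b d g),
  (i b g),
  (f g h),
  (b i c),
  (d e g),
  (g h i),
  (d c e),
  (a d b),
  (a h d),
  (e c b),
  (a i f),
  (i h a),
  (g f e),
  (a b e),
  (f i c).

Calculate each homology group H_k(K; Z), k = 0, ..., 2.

Order the vertices as a < b < c < d < e < f < g < h < i. Listing each simplex with vertices in this order, K has dimension 2 with simplices:

  0-simplices (9): a, b, c, d, e, f, g, h, i
  1-simplices (27): ab, ad, ae, af, ah, ai, bc, bd, be, bg, bi, cd, ce, cf, ch, ci, de, dg, dh, ef, eg, fg, fh, fi, gh, gi, hi
  2-simplices (18): abd, abe, adh, aef, afi, ahi, bce, bci, bdg, bgi, cde, cdh, cfh, cfi, deg, efg, fgh, ghi

so the chain groups are C_0 ≅ Z^9, C_1 ≅ Z^27, C_2 ≅ Z^18.

Boundary ∂_1: C_1 → C_0 is given by ∂[p,q] = [q] − [p].
As a 9×27 matrix over Z this has rank 8, with invariant factors (1,1,1,1,1,1,1,1).

∂_2: C_2 → C_1 maps a triangle to the signed sum of its edges. For instance
  ∂cfh = fh − ch + cf,
  ∂abd = bd − ad + ab.
This gives a 27×18 integer matrix of rank 18; reducing to Smith normal form yields diagonal entries (1,1,1,1,1,1,1,1,1,1,1,1,1,1,1,1,1,2).

From H_k ≅ ker(∂_k) / im(∂_{k+1}) we obtain:

  H_0: rank C_0 − rank ∂_1 = 9 − 8 = 1, and the invariant factors of ∂_1 are all 1, so H_0 ≅ Z.
  H_1: rank ker ∂_1 − rank ∂_2 = (27 − 8) − 18 = 1, and ∂_2 has invariant factor 2 > 1, so H_1 ≅ Z ⊕ Z/2Z.
  H_2: rank ker ∂_2 − rank ∂_3 = (18 − 18) − 0 = 0, and there is no ∂_3, so H_2 ≅ 0.

(K is a triangulation of the Klein bottle.)

H_0 = Z,  H_1 = Z ⊕ Z/2Z,  H_2 = 0.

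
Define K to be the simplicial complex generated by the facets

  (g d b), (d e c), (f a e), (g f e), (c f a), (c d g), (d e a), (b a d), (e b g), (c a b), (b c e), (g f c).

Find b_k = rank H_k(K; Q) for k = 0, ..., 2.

b_0 = 1, b_1 = 0, b_2 = 0.

We work with the vertex ordering a < b < c < d < e < f < g. The simplices of K, each written with vertices in increasing order, are:

  0-simplices (7): a, b, c, d, e, f, g
  1-simplices (18): ab, ac, ad, ae, af, bc, bd, be, bg, cd, ce, cf, cg, de, dg, ef, eg, fg
  2-simplices (12): abc, abd, acf, ade, aef, bce, bdg, beg, cde, cdg, cfg, efg

so the chain groups are C_0 ≅ Z^7, C_1 ≅ Z^18, C_2 ≅ Z^12.

∂_1: C_1 → C_0 maps an edge to its endpoints' difference, ∂[p,q] = q − p. For instance
  ∂be = e − b.
As a 7×18 matrix over Z this has rank 6, with invariant factors (1,1,1,1,1,1).

Boundary ∂_2: C_2 → C_1 maps a triangle to the signed sum of its edges. For instance
  ∂cdg = dg − cg + cd,
  ∂beg = eg − bg + be.
The resulting 18×12 matrix has rank 12, and its Smith normal form has invariant factors (1,1,1,1,1,1,1,1,1,1,1,2).

Now H_k = ker ∂_k / im ∂_{k+1}, so:

  H_0: rank C_0 − rank ∂_1 = 7 − 6 = 1, and the invariant factors of ∂_1 are all 1, so H_0 ≅ Z.
  H_1: rank ker ∂_1 − rank ∂_2 = (18 − 6) − 12 = 0, and ∂_2 has invariant factor 2 > 1, so H_1 ≅ Z/2Z.
  H_2: rank ker ∂_2 − rank ∂_3 = (12 − 12) − 0 = 0, and there is no ∂_3, so H_2 ≅ 0.

Hence the Betti numbers are b_0 = 1, b_1 = 0, b_2 = 0.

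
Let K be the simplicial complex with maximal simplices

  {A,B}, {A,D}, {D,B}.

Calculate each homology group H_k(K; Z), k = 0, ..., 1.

H_0 = Z,  H_1 = Z.

Fix the vertex order A < B < D and write every simplex with vertices in increasing order. Then dim K = 1 and the simplices of K are:

  0-simplices (3): A, B, D
  1-simplices (3): AB, AD, BD

so the chain groups are C_0 ≅ Z^3, C_1 ≅ Z^3.

Boundary ∂_1: C_1 → C_0 sends each edge [p,q] (with p < q) to q − p. For instance
  ∂AD = D − A.
The 3×3 boundary matrix has rank 2 and Smith normal form diag(1,1).

Computing H_k = (kernel of ∂_k) / (image of ∂_{k+1}):

  H_0: rank C_0 − rank ∂_1 = 3 − 2 = 1, and the invariant factors of ∂_1 are all 1, so H_0 = Z.
  H_1: rank ker ∂_1 − rank ∂_2 = (3 − 2) − 0 = 1, and there is no ∂_2, so H_1 = Z.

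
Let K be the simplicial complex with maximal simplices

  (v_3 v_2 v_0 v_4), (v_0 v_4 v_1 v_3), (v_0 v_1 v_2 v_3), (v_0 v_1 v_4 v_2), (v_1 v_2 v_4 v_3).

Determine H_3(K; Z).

H_3 = Z.

Fix the vertex order v_0 < v_1 < v_2 < v_3 < v_4 and write every simplex with vertices in increasing order. Then dim K = 3 and the simplices of K are:

  0-simplices (5): [v_0], [v_1], [v_2], [v_3], [v_4]
  1-simplices (10): [v_0,v_1], [v_0,v_2], [v_0,v_3], [v_0,v_4], [v_1,v_2], [v_1,v_3], [v_1,v_4], [v_2,v_3], [v_2,v_4], [v_3,v_4]
  2-simplices (10): [v_0,v_1,v_2], [v_0,v_1,v_3], [v_0,v_1,v_4], [v_0,v_2,v_3], [v_0,v_2,v_4], [v_0,v_3,v_4], [v_1,v_2,v_3], [v_1,v_2,v_4], [v_1,v_3,v_4], [v_2,v_3,v_4]
  3-simplices (5): [v_0,v_1,v_2,v_3], [v_0,v_1,v_2,v_4], [v_0,v_1,v_3,v_4], [v_0,v_2,v_3,v_4], [v_1,v_2,v_3,v_4]

Hence C_0 ≅ Z^5, C_1 ≅ Z^10, C_2 ≅ Z^10, C_3 ≅ Z^5.

Boundary ∂_1: C_1 → C_0 sends each edge [p,q] (with p < q) to q − p. For instance
  ∂[v_1,v_3] = [v_3] − [v_1].
The resulting 5×10 matrix has rank 4, and its Smith normal form has invariant factors (1,1,1,1).

∂_2: C_2 → C_1 maps a triangle to the signed sum of its edges. For instance
  ∂[v_0,v_2,v_4] = [v_2,v_4] − [v_0,v_4] + [v_0,v_2],
  ∂[v_0,v_1,v_4] = [v_1,v_4] − [v_0,v_4] + [v_0,v_1].
As a 10×10 matrix over Z this has rank 6, with invariant factors (1,1,1,1,1,1).

∂_3: C_3 → C_2 sends each 3-simplex σ to the alternating sum Σ_i (−1)^i (σ with its i-th vertex removed). For instance
  ∂[v_0,v_1,v_3,v_4] = [v_1,v_3,v_4] − [v_0,v_3,v_4] + [v_0,v_1,v_4] − [v_0,v_1,v_3],
  ∂[v_0,v_2,v_3,v_4] = [v_2,v_3,v_4] − [v_0,v_3,v_4] + [v_0,v_2,v_4] − [v_0,v_2,v_3].
The 10×5 boundary matrix has rank 4 and Smith normal form diag(1,1,1,1).

From H_k ≅ ker(∂_k) / im(∂_{k+1}) we obtain:

  H_3: rank ker ∂_3 − rank ∂_4 = (5 − 4) − 0 = 1, and there is no ∂_4, so H_3 ≅ Z.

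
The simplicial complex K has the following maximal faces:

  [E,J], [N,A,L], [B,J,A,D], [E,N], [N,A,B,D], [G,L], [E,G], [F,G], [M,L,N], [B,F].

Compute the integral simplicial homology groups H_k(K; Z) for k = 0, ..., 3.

Take the total order A < B < D < E < F < G < J < L < M < N on the vertex set. Then K (dimension 3) consists of the simplices:

  0-simplices (10): A, B, D, E, F, G, J, L, M, N
  1-simplices (19): AB, AD, AJ, AL, AN, BD, BF, BJ, BN, DJ, DN, EG, EJ, EN, FG, GL, LM, LN, MN
  2-simplices (9): ABD, ABJ, ABN, ADJ, ADN, ALN, BDJ, BDN, LMN
  3-simplices (2): ABDJ, ABDN

giving chain groups C_0 ≅ Z^10, C_1 ≅ Z^19, C_2 ≅ Z^9, C_3 ≅ Z^2.

The boundary map ∂_1: C_1 → C_0 sends each edge [p,q] (with p < q) to q − p. For instance
  ∂DN = N − D.
As a 10×19 matrix over Z this has rank 9, with invariant factors (1,1,1,1,1,1,1,1,1).

The boundary map ∂_2: C_2 → C_1 acts by ∂[p,q,r] = [q,r] − [p,r] + [p,q]. For instance
  ∂ADJ = DJ − AJ + AD,
  ∂ADN = DN − AN + AD.
The resulting 19×9 matrix has rank 7, and its Smith normal form has invariant factors (1,1,1,1,1,1,1).

∂_3: C_3 → C_2 sends each 3-simplex σ to the alternating sum Σ_i (−1)^i (σ with its i-th vertex removed). For instance
  ∂ABDN = BDN − ADN + ABN − ABD,
  ∂ABDJ = BDJ − ADJ + ABJ − ABD.
This gives a 9×2 integer matrix of rank 2; reducing to Smith normal form yields diagonal entries (1,1).

From H_k ≅ ker(∂_k) / im(∂_{k+1}) we obtain:

  H_0: rank C_0 − rank ∂_1 = 10 − 9 = 1, and the invariant factors of ∂_1 are all 1, so H_0 = Z.
  H_1: rank ker ∂_1 − rank ∂_2 = (19 − 9) − 7 = 3, and the invariant factors of ∂_2 are all 1, so H_1 = Z^3.
  H_2: rank ker ∂_2 − rank ∂_3 = (9 − 7) − 2 = 0, and the invariant factors of ∂_3 are all 1, so H_2 = 0.
  H_3: rank ker ∂_3 − rank ∂_4 = (2 − 2) − 0 = 0, and there is no ∂_4, so H_3 = 0.

H_0 ≅ Z,  H_1 ≅ Z^3,  H_2 = 0,  H_3 = 0.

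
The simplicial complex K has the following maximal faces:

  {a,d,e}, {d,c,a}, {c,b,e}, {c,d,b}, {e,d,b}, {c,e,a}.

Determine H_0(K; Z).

H_0 ≅ Z.

Order the vertices as a < b < c < d < e. Listing each simplex with vertices in this order, K has dimension 2 with simplices:

  0-simplices (5): a, b, c, d, e
  1-simplices (9): ac, ad, ae, bc, bd, be, cd, ce, de
  2-simplices (6): acd, ace, ade, bcd, bce, bde

so the chain groups are C_0 ≅ Z^5, C_1 ≅ Z^9, C_2 ≅ Z^6.

The boundary map ∂_1: C_1 → C_0 is given by ∂[p,q] = [q] − [p].
The resulting 5×9 matrix has rank 4, and its Smith normal form has invariant factors (1,1,1,1).

∂_2: C_2 → C_1 sends each 2-simplex [p,q,r] to [q,r] − [p,r] + [p,q]. For instance
  ∂bce = ce − be + bc,
  ∂bde = de − be + bd.
This gives a 9×6 integer matrix of rank 5; reducing to Smith normal form yields diagonal entries (1,1,1,1,1).

Computing H_k = (kernel of ∂_k) / (image of ∂_{k+1}):

  H_0: rank C_0 − rank ∂_1 = 5 − 4 = 1, and the invariant factors of ∂_1 are all 1, so H_0 ≅ Z.

(K is a triangulation of the 2-sphere S^2.)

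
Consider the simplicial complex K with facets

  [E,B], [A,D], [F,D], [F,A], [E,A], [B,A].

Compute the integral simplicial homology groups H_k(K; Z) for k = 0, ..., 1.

K has 5 vertices, 6 edges.
rank ∂_0 = 0, rank ∂_1 = 4 ⇒ b_0 = 5 − 0 − 4 = 1; all invariant factors of ∂_1 are 1 so no torsion. So H_0 ≅ Z.
rank ∂_1 = 4, rank ∂_2 = 0 ⇒ b_1 = 6 − 4 − 0 = 2. So H_1 ≅ Z^2.

H_0 = Z,  H_1 = Z^2.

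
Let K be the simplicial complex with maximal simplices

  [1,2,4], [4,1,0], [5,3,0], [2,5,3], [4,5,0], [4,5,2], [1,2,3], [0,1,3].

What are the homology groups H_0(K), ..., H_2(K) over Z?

Take the total order 0 < 1 < 2 < 3 < 4 < 5 on the vertex set. Then K (dimension 2) consists of the simplices:

  0-simplices (6): [0], [1], [2], [3], [4], [5]
  1-simplices (12): [0,1], [0,3], [0,4], [0,5], [1,2], [1,3], [1,4], [2,3], [2,4], [2,5], [3,5], [4,5]
  2-simplices (8): [0,1,3], [0,1,4], [0,3,5], [0,4,5], [1,2,3], [1,2,4], [2,3,5], [2,4,5]

Hence C_0 ≅ Z^6, C_1 ≅ Z^12, C_2 ≅ Z^8.

∂_1: C_1 → C_0 is given by ∂[p,q] = [q] − [p]. For instance
  ∂[0,1] = [1] − [0].
The 6×12 boundary matrix has rank 5 and Smith normal form diag(1,1,1,1,1).

∂_2: C_2 → C_1 sends each 2-simplex [p,q,r] to [q,r] − [p,r] + [p,q]. For instance
  ∂[2,4,5] = [4,5] − [2,5] + [2,4],
  ∂[0,1,3] = [1,3] − [0,3] + [0,1].
The 12×8 boundary matrix has rank 7 and Smith normal form diag(1,1,1,1,1,1,1).

Computing H_k = (kernel of ∂_k) / (image of ∂_{k+1}):

  H_0: rank C_0 − rank ∂_1 = 6 − 5 = 1, and the invariant factors of ∂_1 are all 1, so H_0 ≅ Z.
  H_1: rank ker ∂_1 − rank ∂_2 = (12 − 5) − 7 = 0, and the invariant factors of ∂_2 are all 1, so H_1 ≅ 0.
  H_2: rank ker ∂_2 − rank ∂_3 = (8 − 7) − 0 = 1, and there is no ∂_3, so H_2 ≅ Z.

(K is a triangulation of the 2-sphere S^2.)

H_0 ≅ Z,  H_1 = 0,  H_2 ≅ Z.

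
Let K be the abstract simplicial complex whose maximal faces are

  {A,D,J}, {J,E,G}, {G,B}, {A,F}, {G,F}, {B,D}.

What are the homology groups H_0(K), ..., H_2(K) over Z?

H_0 = Z,  H_1 = Z^2,  H_2 = 0.

We work with the vertex ordering A < B < D < E < F < G < J. The simplices of K, each written with vertices in increasing order, are:

  0-simplices (7): A, B, D, E, F, G, J
  1-simplices (10): AD, AF, AJ, BD, BG, DJ, EG, EJ, FG, GJ
  2-simplices (2): ADJ, EGJ

Hence C_0 ≅ Z^7, C_1 ≅ Z^10, C_2 ≅ Z^2.

The boundary map ∂_1: C_1 → C_0 is given by ∂[p,q] = [q] − [p].
The 7×10 boundary matrix has rank 6 and Smith normal form diag(1,1,1,1,1,1).

∂_2: C_2 → C_1 maps a triangle to the signed sum of its edges. For instance
  ∂EGJ = GJ − EJ + EG,
  ∂ADJ = DJ − AJ + AD.
This gives a 10×2 integer matrix of rank 2; reducing to Smith normal form yields diagonal entries (1,1).

Now H_k = ker ∂_k / im ∂_{k+1}, so:

  H_0: rank C_0 − rank ∂_1 = 7 − 6 = 1, and the invariant factors of ∂_1 are all 1, so H_0 ≅ Z.
  H_1: rank ker ∂_1 − rank ∂_2 = (10 − 6) − 2 = 2, and the invariant factors of ∂_2 are all 1, so H_1 ≅ Z^2.
  H_2: rank ker ∂_2 − rank ∂_3 = (2 − 2) − 0 = 0, and there is no ∂_3, so H_2 ≅ 0.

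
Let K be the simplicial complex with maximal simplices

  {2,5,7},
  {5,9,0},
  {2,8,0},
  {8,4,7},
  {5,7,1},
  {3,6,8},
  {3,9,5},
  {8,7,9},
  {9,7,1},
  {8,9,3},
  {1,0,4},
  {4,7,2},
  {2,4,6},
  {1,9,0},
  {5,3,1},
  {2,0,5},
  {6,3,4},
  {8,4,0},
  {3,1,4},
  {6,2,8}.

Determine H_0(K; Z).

Take the total order 0 < 1 < 2 < 3 < 4 < 5 < 6 < 7 < 8 < 9 on the vertex set. Then K (dimension 2) consists of the simplices:

  0-simplices (10): [0], [1], [2], [3], [4], [5], [6], [7], [8], [9]
  1-simplices (30): (30 of them)
  2-simplices (20): (20 of them)

so the chain groups are C_0 ≅ Z^10, C_1 ≅ Z^30, C_2 ≅ Z^20.

∂_1: C_1 → C_0 maps an edge to its endpoints' difference, ∂[p,q] = q − p. For instance
  ∂[7,9] = [9] − [7].
This gives a 10×30 integer matrix of rank 9; reducing to Smith normal form yields diagonal entries (1,1,1,1,1,1,1,1,1).

∂_2: C_2 → C_1 acts by ∂[p,q,r] = [q,r] − [p,r] + [p,q]. For instance
  ∂[0,1,4] = [1,4] − [0,4] + [0,1],
  ∂[1,3,5] = [3,5] − [1,5] + [1,3].
The 30×20 boundary matrix has rank 20 and Smith normal form diag(1,1,1,1,1,1,1,1,1,1,1,1,1,1,1,1,1,1,1,2).

Reading off H_k = ker ∂_k / im ∂_{k+1}:

  H_0: rank C_0 − rank ∂_1 = 10 − 9 = 1, and the invariant factors of ∂_1 are all 1, so H_0 = Z.

H_0 ≅ Z.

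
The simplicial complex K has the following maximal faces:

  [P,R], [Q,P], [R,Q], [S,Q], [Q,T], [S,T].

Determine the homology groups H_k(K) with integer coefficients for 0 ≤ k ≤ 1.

H_0 = Z,  H_1 = Z^2.

K has 5 vertices, 6 edges.
rank ∂_0 = 0, rank ∂_1 = 4 ⇒ b_0 = 5 − 0 − 4 = 1; all invariant factors of ∂_1 are 1 so no torsion. So H_0 ≅ Z.
rank ∂_1 = 4, rank ∂_2 = 0 ⇒ b_1 = 6 − 4 − 0 = 2. So H_1 ≅ Z^2.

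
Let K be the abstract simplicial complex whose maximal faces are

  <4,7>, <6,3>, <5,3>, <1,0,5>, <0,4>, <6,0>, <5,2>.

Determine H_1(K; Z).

H_1 = Z.

Fix the vertex order 0 < 1 < 2 < 3 < 4 < 5 < 6 < 7 and write every simplex with vertices in increasing order. Then dim K = 2 and the simplices of K are:

  0-simplices (8): [0], [1], [2], [3], [4], [5], [6], [7]
  1-simplices (9): [0,1], [0,4], [0,5], [0,6], [1,5], [2,5], [3,5], [3,6], [4,7]
  2-simplices (1): [0,1,5]

so the chain groups are C_0 ≅ Z^8, C_1 ≅ Z^9, C_2 ≅ Z^1.

Boundary ∂_1: C_1 → C_0 is given by ∂[p,q] = [q] − [p].
The 8×9 boundary matrix has rank 7 and Smith normal form diag(1,1,1,1,1,1,1).

∂_2: C_2 → C_1 sends each 2-simplex [p,q,r] to [q,r] − [p,r] + [p,q]. For instance
  ∂[0,1,5] = [1,5] − [0,5] + [0,1].
The 9×1 boundary matrix has rank 1 and Smith normal form diag(1).

Reading off H_k = ker ∂_k / im ∂_{k+1}:

  H_1: rank ker ∂_1 − rank ∂_2 = (9 − 7) − 1 = 1, and the invariant factors of ∂_2 are all 1, so H_1 = Z.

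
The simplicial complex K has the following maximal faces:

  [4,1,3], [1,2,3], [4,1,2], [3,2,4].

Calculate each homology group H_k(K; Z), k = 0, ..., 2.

H_0 = Z,  H_1 = 0,  H_2 = Z.

Fix the vertex order 1 < 2 < 3 < 4 and write every simplex with vertices in increasing order. Then dim K = 2 and the simplices of K are:

  0-simplices (4): [1], [2], [3], [4]
  1-simplices (6): [1,2], [1,3], [1,4], [2,3], [2,4], [3,4]
  2-simplices (4): [1,2,3], [1,2,4], [1,3,4], [2,3,4]

so the chain groups are C_0 ≅ Z^4, C_1 ≅ Z^6, C_2 ≅ Z^4.

∂_1: C_1 → C_0 maps an edge to its endpoints' difference, ∂[p,q] = q − p.
The resulting 4×6 matrix has rank 3, and its Smith normal form has invariant factors (1,1,1).

Boundary ∂_2: C_2 → C_1 sends each 2-simplex [p,q,r] to [q,r] − [p,r] + [p,q]. For instance
  ∂[1,3,4] = [3,4] − [1,4] + [1,3],
  ∂[1,2,4] = [2,4] − [1,4] + [1,2].
This gives a 6×4 integer matrix of rank 3; reducing to Smith normal form yields diagonal entries (1,1,1).

Now H_k = ker ∂_k / im ∂_{k+1}, so:

  H_0: rank C_0 − rank ∂_1 = 4 − 3 = 1, and the invariant factors of ∂_1 are all 1, so H_0 = Z.
  H_1: rank ker ∂_1 − rank ∂_2 = (6 − 3) − 3 = 0, and the invariant factors of ∂_2 are all 1, so H_1 = 0.
  H_2: rank ker ∂_2 − rank ∂_3 = (4 − 3) − 0 = 1, and there is no ∂_3, so H_2 = Z.

As a check, the Euler characteristic is 4 − 6 + 4 = 2, which agrees with 1 − 0 + 1 = 2.
(K is a triangulation of the 2-sphere S^2.)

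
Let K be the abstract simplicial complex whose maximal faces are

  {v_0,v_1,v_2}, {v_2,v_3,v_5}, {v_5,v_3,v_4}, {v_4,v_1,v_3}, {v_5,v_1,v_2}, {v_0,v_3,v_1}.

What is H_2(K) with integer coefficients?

H_2 = 0.

We work with the vertex ordering v_0 < v_1 < v_2 < v_3 < v_4 < v_5. The simplices of K, each written with vertices in increasing order, are:

  0-simplices (6): [v_0], [v_1], [v_2], [v_3], [v_4], [v_5]
  1-simplices (12): [v_0,v_1], [v_0,v_2], [v_0,v_3], [v_1,v_2], [v_1,v_3], [v_1,v_4], [v_1,v_5], [v_2,v_3], [v_2,v_5], [v_3,v_4], [v_3,v_5], [v_4,v_5]
  2-simplices (6): [v_0,v_1,v_2], [v_0,v_1,v_3], [v_1,v_2,v_5], [v_1,v_3,v_4], [v_2,v_3,v_5], [v_3,v_4,v_5]

giving chain groups C_0 ≅ Z^6, C_1 ≅ Z^12, C_2 ≅ Z^6.

Boundary ∂_1: C_1 → C_0 sends each edge [p,q] (with p < q) to q − p. For instance
  ∂[v_0,v_1] = [v_1] − [v_0].
The 6×12 boundary matrix has rank 5 and Smith normal form diag(1,1,1,1,1).

The boundary map ∂_2: C_2 → C_1 maps a triangle to the signed sum of its edges. For instance
  ∂[v_0,v_1,v_2] = [v_1,v_2] − [v_0,v_2] + [v_0,v_1],
  ∂[v_1,v_3,v_4] = [v_3,v_4] − [v_1,v_4] + [v_1,v_3].
The 12×6 boundary matrix has rank 6 and Smith normal form diag(1,1,1,1,1,1).

Now H_k = ker ∂_k / im ∂_{k+1}, so:

  H_2: rank ker ∂_2 − rank ∂_3 = (6 − 6) − 0 = 0, and there is no ∂_3, so H_2 ≅ 0.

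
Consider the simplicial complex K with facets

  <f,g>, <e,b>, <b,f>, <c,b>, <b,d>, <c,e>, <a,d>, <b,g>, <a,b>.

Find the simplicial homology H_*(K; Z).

Fix the vertex order a < b < c < d < e < f < g and write every simplex with vertices in increasing order. Then dim K = 1 and the simplices of K are:

  0-simplices (7): a, b, c, d, e, f, g
  1-simplices (9): ab, ad, bc, bd, be, bf, bg, ce, fg

Hence C_0 ≅ Z^7, C_1 ≅ Z^9.

The boundary map ∂_1: C_1 → C_0 is given by ∂[p,q] = [q] − [p]. For instance
  ∂ad = d − a.
This gives a 7×9 integer matrix of rank 6; reducing to Smith normal form yields diagonal entries (1,1,1,1,1,1).

Reading off H_k = ker ∂_k / im ∂_{k+1}:

  H_0: rank C_0 − rank ∂_1 = 7 − 6 = 1, and the invariant factors of ∂_1 are all 1, so H_0 = Z.
  H_1: rank ker ∂_1 − rank ∂_2 = (9 − 6) − 0 = 3, and there is no ∂_2, so H_1 = Z^3.

H_0 ≅ Z,  H_1 ≅ Z^3.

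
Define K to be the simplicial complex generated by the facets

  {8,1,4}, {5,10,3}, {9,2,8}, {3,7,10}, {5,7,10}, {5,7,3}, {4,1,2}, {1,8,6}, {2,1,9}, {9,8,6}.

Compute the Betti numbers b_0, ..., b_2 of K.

b_0 = 2, b_1 = 1, b_2 = 1.

We work with the vertex ordering 1 < 2 < 3 < 4 < 5 < 6 < 7 < 8 < 9 < 10. The simplices of K, each written with vertices in increasing order, are:

  0-simplices (10): [1], [2], [3], [4], [5], [6], [7], [8], [9], [10]
  1-simplices (18): [1,2], [1,4], [1,6], [1,8], [1,9], [2,4], [2,8], [2,9], [3,5], [3,7], [3,10], [4,8], [5,7], [5,10], [6,8], [6,9], [7,10], [8,9]
  2-simplices (10): [1,2,4], [1,2,9], [1,4,8], [1,6,8], [2,8,9], [3,5,7], [3,5,10], [3,7,10], [5,7,10], [6,8,9]

so the chain groups are C_0 ≅ Z^10, C_1 ≅ Z^18, C_2 ≅ Z^10.

∂_1: C_1 → C_0 sends each edge [p,q] (with p < q) to q − p. For instance
  ∂[6,9] = [9] − [6].
This gives a 10×18 integer matrix of rank 8; reducing to Smith normal form yields diagonal entries (1,1,1,1,1,1,1,1).

Boundary ∂_2: C_2 → C_1 maps a triangle to the signed sum of its edges. For instance
  ∂[3,7,10] = [7,10] − [3,10] + [3,7],
  ∂[1,2,4] = [2,4] − [1,4] + [1,2].
The 18×10 boundary matrix has rank 9 and Smith normal form diag(1,1,1,1,1,1,1,1,1).

Now H_k = ker ∂_k / im ∂_{k+1}, so:

  H_0: rank C_0 − rank ∂_1 = 10 − 8 = 2, and the invariant factors of ∂_1 are all 1, so H_0 = Z^2.
  H_1: rank ker ∂_1 − rank ∂_2 = (18 − 8) − 9 = 1, and the invariant factors of ∂_2 are all 1, so H_1 = Z.
  H_2: rank ker ∂_2 − rank ∂_3 = (10 − 9) − 0 = 1, and there is no ∂_3, so H_2 = Z.

As a check, the Euler characteristic is 10 − 18 + 10 = 2, which agrees with 2 − 1 + 1 = 2.

Hence the Betti numbers are b_0 = 2, b_1 = 1, b_2 = 1.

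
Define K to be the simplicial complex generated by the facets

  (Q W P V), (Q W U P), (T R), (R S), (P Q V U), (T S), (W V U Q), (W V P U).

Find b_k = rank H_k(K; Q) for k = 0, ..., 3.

b_0 = 2, b_1 = 1, b_2 = 0, b_3 = 1.

We work with the vertex ordering P < Q < R < S < T < U < V < W. The simplices of K, each written with vertices in increasing order, are:

  0-simplices (8): P, Q, R, S, T, U, V, W
  1-simplices (13): PQ, PU, PV, PW, QU, QV, QW, RS, RT, ST, UV, UW, VW
  2-simplices (10): PQU, PQV, PQW, PUV, PUW, PVW, QUV, QUW, QVW, UVW
  3-simplices (5): PQUV, PQUW, PQVW, PUVW, QUVW

so the chain groups are C_0 ≅ Z^8, C_1 ≅ Z^13, C_2 ≅ Z^10, C_3 ≅ Z^5.

The boundary map ∂_1: C_1 → C_0 sends each edge [p,q] (with p < q) to q − p.
The resulting 8×13 matrix has rank 6, and its Smith normal form has invariant factors (1,1,1,1,1,1).

The boundary map ∂_2: C_2 → C_1 maps a triangle to the signed sum of its edges. For instance
  ∂QVW = VW − QW + QV,
  ∂PQV = QV − PV + PQ.
The resulting 13×10 matrix has rank 6, and its Smith normal form has invariant factors (1,1,1,1,1,1).

Boundary ∂_3: C_3 → C_2 sends each 3-simplex σ to the alternating sum Σ_i (−1)^i (σ with its i-th vertex removed). For instance
  ∂PUVW = UVW − PVW + PUW − PUV,
  ∂PQUW = QUW − PUW + PQW − PQU.
This gives a 10×5 integer matrix of rank 4; reducing to Smith normal form yields diagonal entries (1,1,1,1).

From H_k ≅ ker(∂_k) / im(∂_{k+1}) we obtain:

  H_0: rank C_0 − rank ∂_1 = 8 − 6 = 2, and the invariant factors of ∂_1 are all 1, so H_0 = Z^2.
  H_1: rank ker ∂_1 − rank ∂_2 = (13 − 6) − 6 = 1, and the invariant factors of ∂_2 are all 1, so H_1 = Z.
  H_2: rank ker ∂_2 − rank ∂_3 = (10 − 6) − 4 = 0, and the invariant factors of ∂_3 are all 1, so H_2 = 0.
  H_3: rank ker ∂_3 − rank ∂_4 = (5 − 4) − 0 = 1, and there is no ∂_4, so H_3 = Z.

(K is a triangulation of the disjoint union of the 3-sphere S^3 and the circle S^1.)

Hence the Betti numbers are b_0 = 2, b_1 = 1, b_2 = 0, b_3 = 1.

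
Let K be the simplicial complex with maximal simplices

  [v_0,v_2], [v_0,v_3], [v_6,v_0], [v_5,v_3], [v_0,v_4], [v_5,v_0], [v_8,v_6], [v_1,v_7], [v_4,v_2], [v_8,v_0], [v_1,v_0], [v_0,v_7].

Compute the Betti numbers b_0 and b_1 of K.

b_0 = 1, b_1 = 4.

Fix the vertex order v_0 < v_1 < v_2 < v_3 < v_4 < v_5 < v_6 < v_7 < v_8 and write every simplex with vertices in increasing order. Then dim K = 1 and the simplices of K are:

  0-simplices (9): [v_0], [v_1], [v_2], [v_3], [v_4], [v_5], [v_6], [v_7], [v_8]
  1-simplices (12): [v_0,v_1], [v_0,v_2], [v_0,v_3], [v_0,v_4], [v_0,v_5], [v_0,v_6], [v_0,v_7], [v_0,v_8], [v_1,v_7], [v_2,v_4], [v_3,v_5], [v_6,v_8]

giving chain groups C_0 ≅ Z^9, C_1 ≅ Z^12.

∂_1: C_1 → C_0 sends each edge [p,q] (with p < q) to q − p.
As a 9×12 matrix over Z this has rank 8, with invariant factors (1,1,1,1,1,1,1,1).

Now H_k = ker ∂_k / im ∂_{k+1}, so:

  H_0: rank C_0 − rank ∂_1 = 9 − 8 = 1, and the invariant factors of ∂_1 are all 1, so H_0 = Z.
  H_1: rank ker ∂_1 − rank ∂_2 = (12 − 8) − 0 = 4, and there is no ∂_2, so H_1 = Z^4.

(K is a triangulation of a wedge of 4 circles.)

Hence the Betti numbers are b_0 = 1, b_1 = 4.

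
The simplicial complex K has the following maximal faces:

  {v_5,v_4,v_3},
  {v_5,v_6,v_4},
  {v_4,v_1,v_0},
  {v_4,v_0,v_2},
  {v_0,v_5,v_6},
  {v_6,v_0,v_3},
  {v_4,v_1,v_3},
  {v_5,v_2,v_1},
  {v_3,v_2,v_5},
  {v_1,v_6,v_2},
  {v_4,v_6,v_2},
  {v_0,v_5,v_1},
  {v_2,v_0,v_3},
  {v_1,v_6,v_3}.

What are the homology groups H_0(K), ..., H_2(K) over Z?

H_0 ≅ Z,  H_1 ≅ Z^2,  H_2 ≅ Z.

Fix the vertex order v_0 < v_1 < v_2 < v_3 < v_4 < v_5 < v_6 and write every simplex with vertices in increasing order. Then dim K = 2 and the simplices of K are:

  0-simplices (7): [v_0], [v_1], [v_2], [v_3], [v_4], [v_5], [v_6]
  1-simplices (21): (21 of them)
  2-simplices (14): (14 of them)

Hence C_0 ≅ Z^7, C_1 ≅ Z^21, C_2 ≅ Z^14.

The boundary map ∂_1: C_1 → C_0 maps an edge to its endpoints' difference, ∂[p,q] = q − p.
This gives a 7×21 integer matrix of rank 6; reducing to Smith normal form yields diagonal entries (1,1,1,1,1,1).

The boundary map ∂_2: C_2 → C_1 sends each 2-simplex [p,q,r] to [q,r] − [p,r] + [p,q]. For instance
  ∂[v_2,v_4,v_6] = [v_4,v_6] − [v_2,v_6] + [v_2,v_4],
  ∂[v_0,v_2,v_4] = [v_2,v_4] − [v_0,v_4] + [v_0,v_2].
As a 21×14 matrix over Z this has rank 13, with invariant factors (1,1,1,1,1,1,1,1,1,1,1,1,1).

From H_k ≅ ker(∂_k) / im(∂_{k+1}) we obtain:

  H_0: rank C_0 − rank ∂_1 = 7 − 6 = 1, and the invariant factors of ∂_1 are all 1, so H_0 = Z.
  H_1: rank ker ∂_1 − rank ∂_2 = (21 − 6) − 13 = 2, and the invariant factors of ∂_2 are all 1, so H_1 = Z^2.
  H_2: rank ker ∂_2 − rank ∂_3 = (14 − 13) − 0 = 1, and there is no ∂_3, so H_2 = Z.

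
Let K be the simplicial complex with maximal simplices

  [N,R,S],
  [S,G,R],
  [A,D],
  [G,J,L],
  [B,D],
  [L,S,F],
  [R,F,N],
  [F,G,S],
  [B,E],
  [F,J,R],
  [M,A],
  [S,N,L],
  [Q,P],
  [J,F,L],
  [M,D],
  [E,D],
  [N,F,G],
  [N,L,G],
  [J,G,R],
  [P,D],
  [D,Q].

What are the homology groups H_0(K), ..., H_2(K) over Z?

H_0 = Z^2,  H_1 = Z^3 ⊕ Z/2,  H_2 = 0.

Order the vertices as A < B < D < E < F < G < J < L < M < N < P < Q < R < S. Listing each simplex with vertices in this order, K has dimension 2 with simplices:

  0-simplices (14): A, B, D, E, F, G, J, L, M, N, P, Q, R, S
  1-simplices (27): AD, AM, BD, BE, DE, DM, DP, DQ, FG, FJ, FL, FN, FR, FS, GJ, GL, GN, GR, GS, JL, JR, LN, LS, NR, NS, PQ, RS
  2-simplices (12): FGN, FGS, FJL, FJR, FLS, FNR, GJL, GJR, GLN, GRS, LNS, NRS

so the chain groups are C_0 ≅ Z^14, C_1 ≅ Z^27, C_2 ≅ Z^12.

Boundary ∂_1: C_1 → C_0 is given by ∂[p,q] = [q] − [p]. For instance
  ∂GS = S − G.
The resulting 14×27 matrix has rank 12, and its Smith normal form has invariant factors (1,1,1,1,1,1,1,1,1,1,1,1).

The boundary map ∂_2: C_2 → C_1 acts by ∂[p,q,r] = [q,r] − [p,r] + [p,q]. For instance
  ∂FGS = GS − FS + FG,
  ∂FJR = JR − FR + FJ.
The 27×12 boundary matrix has rank 12 and Smith normal form diag(1,1,1,1,1,1,1,1,1,1,1,2).

Reading off H_k = ker ∂_k / im ∂_{k+1}:

  H_0: rank C_0 − rank ∂_1 = 14 − 12 = 2, and the invariant factors of ∂_1 are all 1, so H_0 = Z^2.
  H_1: rank ker ∂_1 − rank ∂_2 = (27 − 12) − 12 = 3, and ∂_2 has invariant factor 2 > 1, so H_1 = Z^3 ⊕ Z/2.
  H_2: rank ker ∂_2 − rank ∂_3 = (12 − 12) − 0 = 0, and there is no ∂_3, so H_2 = 0.

(K is a triangulation of the disjoint union of a wedge of 3 circles and the real projective plane RP^2.)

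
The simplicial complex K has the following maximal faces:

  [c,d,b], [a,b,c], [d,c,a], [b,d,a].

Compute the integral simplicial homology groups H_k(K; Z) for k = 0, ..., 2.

Fix the vertex order a < b < c < d and write every simplex with vertices in increasing order. Then dim K = 2 and the simplices of K are:

  0-simplices (4): a, b, c, d
  1-simplices (6): ab, ac, ad, bc, bd, cd
  2-simplices (4): abc, abd, acd, bcd

Hence C_0 ≅ Z^4, C_1 ≅ Z^6, C_2 ≅ Z^4.

∂_1: C_1 → C_0 sends each edge [p,q] (with p < q) to q − p. For instance
  ∂ac = c − a.
As a 4×6 matrix over Z this has rank 3, with invariant factors (1,1,1).

∂_2: C_2 → C_1 sends each 2-simplex [p,q,r] to [q,r] − [p,r] + [p,q]. For instance
  ∂bcd = cd − bd + bc,
  ∂acd = cd − ad + ac.
The resulting 6×4 matrix has rank 3, and its Smith normal form has invariant factors (1,1,1).

From H_k ≅ ker(∂_k) / im(∂_{k+1}) we obtain:

  H_0: rank C_0 − rank ∂_1 = 4 − 3 = 1, and the invariant factors of ∂_1 are all 1, so H_0 = Z.
  H_1: rank ker ∂_1 − rank ∂_2 = (6 − 3) − 3 = 0, and the invariant factors of ∂_2 are all 1, so H_1 = 0.
  H_2: rank ker ∂_2 − rank ∂_3 = (4 − 3) − 0 = 1, and there is no ∂_3, so H_2 = Z.

H_0 = Z,  H_1 = 0,  H_2 = Z.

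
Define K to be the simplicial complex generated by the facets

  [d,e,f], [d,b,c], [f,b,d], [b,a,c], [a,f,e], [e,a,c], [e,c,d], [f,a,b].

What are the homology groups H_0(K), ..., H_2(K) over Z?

H_0 = Z,  H_1 = 0,  H_2 = Z.

Order the vertices as a < b < c < d < e < f. Listing each simplex with vertices in this order, K has dimension 2 with simplices:

  0-simplices (6): a, b, c, d, e, f
  1-simplices (12): ab, ac, ae, af, bc, bd, bf, cd, ce, de, df, ef
  2-simplices (8): abc, abf, ace, aef, bcd, bdf, cde, def

giving chain groups C_0 ≅ Z^6, C_1 ≅ Z^12, C_2 ≅ Z^8.

Boundary ∂_1: C_1 → C_0 sends each edge [p,q] (with p < q) to q − p.
The 6×12 boundary matrix has rank 5 and Smith normal form diag(1,1,1,1,1).

∂_2: C_2 → C_1 maps a triangle to the signed sum of its edges. For instance
  ∂def = ef − df + de,
  ∂cde = de − ce + cd.
As a 12×8 matrix over Z this has rank 7, with invariant factors (1,1,1,1,1,1,1).

Now H_k = ker ∂_k / im ∂_{k+1}, so:

  H_0: rank C_0 − rank ∂_1 = 6 − 5 = 1, and the invariant factors of ∂_1 are all 1, so H_0 ≅ Z.
  H_1: rank ker ∂_1 − rank ∂_2 = (12 − 5) − 7 = 0, and the invariant factors of ∂_2 are all 1, so H_1 ≅ 0.
  H_2: rank ker ∂_2 − rank ∂_3 = (8 − 7) − 0 = 1, and there is no ∂_3, so H_2 ≅ Z.

As a check, the Euler characteristic is 6 − 12 + 8 = 2, which agrees with 1 − 0 + 1 = 2.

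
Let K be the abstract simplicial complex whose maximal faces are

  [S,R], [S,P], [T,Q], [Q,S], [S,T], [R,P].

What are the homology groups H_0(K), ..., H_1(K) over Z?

H_0 = Z,  H_1 = Z^2.

Order the vertices as P < Q < R < S < T. Listing each simplex with vertices in this order, K has dimension 1 with simplices:

  0-simplices (5): P, Q, R, S, T
  1-simplices (6): PR, PS, QS, QT, RS, ST

Hence C_0 ≅ Z^5, C_1 ≅ Z^6.

Boundary ∂_1: C_1 → C_0 sends each edge [p,q] (with p < q) to q − p.
This gives a 5×6 integer matrix of rank 4; reducing to Smith normal form yields diagonal entries (1,1,1,1).

Reading off H_k = ker ∂_k / im ∂_{k+1}:

  H_0: rank C_0 − rank ∂_1 = 5 − 4 = 1, and the invariant factors of ∂_1 are all 1, so H_0 = Z.
  H_1: rank ker ∂_1 − rank ∂_2 = (6 − 4) − 0 = 2, and there is no ∂_2, so H_1 = Z^2.

As a check, the Euler characteristic is 5 − 6 = -1, which agrees with 1 − 2 = -1.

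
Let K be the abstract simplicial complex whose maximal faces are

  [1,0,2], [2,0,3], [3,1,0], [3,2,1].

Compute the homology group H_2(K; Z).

K has 4 vertices, 6 edges, 4 triangles.
rank ∂_2 = 3, rank ∂_3 = 0 ⇒ b_2 = 4 − 3 − 0 = 1. So H_2 = Z.

H_2 ≅ Z.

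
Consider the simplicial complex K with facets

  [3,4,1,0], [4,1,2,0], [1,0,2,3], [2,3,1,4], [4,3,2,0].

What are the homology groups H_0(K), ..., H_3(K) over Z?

Order the vertices as 0 < 1 < 2 < 3 < 4. Listing each simplex with vertices in this order, K has dimension 3 with simplices:

  0-simplices (5): [0], [1], [2], [3], [4]
  1-simplices (10): [0,1], [0,2], [0,3], [0,4], [1,2], [1,3], [1,4], [2,3], [2,4], [3,4]
  2-simplices (10): [0,1,2], [0,1,3], [0,1,4], [0,2,3], [0,2,4], [0,3,4], [1,2,3], [1,2,4], [1,3,4], [2,3,4]
  3-simplices (5): [0,1,2,3], [0,1,2,4], [0,1,3,4], [0,2,3,4], [1,2,3,4]

Hence C_0 ≅ Z^5, C_1 ≅ Z^10, C_2 ≅ Z^10, C_3 ≅ Z^5.

∂_1: C_1 → C_0 sends each edge [p,q] (with p < q) to q − p.
This gives a 5×10 integer matrix of rank 4; reducing to Smith normal form yields diagonal entries (1,1,1,1).

∂_2: C_2 → C_1 acts by ∂[p,q,r] = [q,r] − [p,r] + [p,q]. For instance
  ∂[1,3,4] = [3,4] − [1,4] + [1,3],
  ∂[0,2,4] = [2,4] − [0,4] + [0,2].
As a 10×10 matrix over Z this has rank 6, with invariant factors (1,1,1,1,1,1).

∂_3: C_3 → C_2 sends each 3-simplex σ to the alternating sum Σ_i (−1)^i (σ with its i-th vertex removed). For instance
  ∂[1,2,3,4] = [2,3,4] − [1,3,4] + [1,2,4] − [1,2,3],
  ∂[0,1,2,4] = [1,2,4] − [0,2,4] + [0,1,4] − [0,1,2].
The resulting 10×5 matrix has rank 4, and its Smith normal form has invariant factors (1,1,1,1).

From H_k ≅ ker(∂_k) / im(∂_{k+1}) we obtain:

  H_0: rank C_0 − rank ∂_1 = 5 − 4 = 1, and the invariant factors of ∂_1 are all 1, so H_0 ≅ Z.
  H_1: rank ker ∂_1 − rank ∂_2 = (10 − 4) − 6 = 0, and the invariant factors of ∂_2 are all 1, so H_1 ≅ 0.
  H_2: rank ker ∂_2 − rank ∂_3 = (10 − 6) − 4 = 0, and the invariant factors of ∂_3 are all 1, so H_2 ≅ 0.
  H_3: rank ker ∂_3 − rank ∂_4 = (5 − 4) − 0 = 1, and there is no ∂_4, so H_3 ≅ Z.

(K is a triangulation of the 3-sphere S^3.)

H_0 = Z,  H_1 = 0,  H_2 = 0,  H_3 = Z.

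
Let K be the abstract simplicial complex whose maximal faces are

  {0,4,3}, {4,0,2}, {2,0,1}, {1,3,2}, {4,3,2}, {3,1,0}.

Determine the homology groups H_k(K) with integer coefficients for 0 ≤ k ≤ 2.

H_0 = Z,  H_1 = 0,  H_2 = Z.

Take the total order 0 < 1 < 2 < 3 < 4 on the vertex set. Then K (dimension 2) consists of the simplices:

  0-simplices (5): [0], [1], [2], [3], [4]
  1-simplices (9): [0,1], [0,2], [0,3], [0,4], [1,2], [1,3], [2,3], [2,4], [3,4]
  2-simplices (6): [0,1,2], [0,1,3], [0,2,4], [0,3,4], [1,2,3], [2,3,4]

so the chain groups are C_0 ≅ Z^5, C_1 ≅ Z^9, C_2 ≅ Z^6.

The boundary map ∂_1: C_1 → C_0 sends each edge [p,q] (with p < q) to q − p.
This gives a 5×9 integer matrix of rank 4; reducing to Smith normal form yields diagonal entries (1,1,1,1).

∂_2: C_2 → C_1 acts by ∂[p,q,r] = [q,r] − [p,r] + [p,q]. For instance
  ∂[0,1,3] = [1,3] − [0,3] + [0,1],
  ∂[0,3,4] = [3,4] − [0,4] + [0,3].
As a 9×6 matrix over Z this has rank 5, with invariant factors (1,1,1,1,1).

From H_k ≅ ker(∂_k) / im(∂_{k+1}) we obtain:

  H_0: rank C_0 − rank ∂_1 = 5 − 4 = 1, and the invariant factors of ∂_1 are all 1, so H_0 ≅ Z.
  H_1: rank ker ∂_1 − rank ∂_2 = (9 − 4) − 5 = 0, and the invariant factors of ∂_2 are all 1, so H_1 ≅ 0.
  H_2: rank ker ∂_2 − rank ∂_3 = (6 − 5) − 0 = 1, and there is no ∂_3, so H_2 ≅ Z.

(K is a triangulation of the 2-sphere S^2.)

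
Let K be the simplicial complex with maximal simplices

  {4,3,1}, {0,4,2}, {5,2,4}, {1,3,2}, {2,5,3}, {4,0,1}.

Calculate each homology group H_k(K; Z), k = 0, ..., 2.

H_0 ≅ Z,  H_1 ≅ Z,  H_2 = 0.

Fix the vertex order 0 < 1 < 2 < 3 < 4 < 5 and write every simplex with vertices in increasing order. Then dim K = 2 and the simplices of K are:

  0-simplices (6): [0], [1], [2], [3], [4], [5]
  1-simplices (12): [0,1], [0,2], [0,4], [1,2], [1,3], [1,4], [2,3], [2,4], [2,5], [3,4], [3,5], [4,5]
  2-simplices (6): [0,1,4], [0,2,4], [1,2,3], [1,3,4], [2,3,5], [2,4,5]

so the chain groups are C_0 ≅ Z^6, C_1 ≅ Z^12, C_2 ≅ Z^6.

Boundary ∂_1: C_1 → C_0 maps an edge to its endpoints' difference, ∂[p,q] = q − p. For instance
  ∂[2,5] = [5] − [2].
The 6×12 boundary matrix has rank 5 and Smith normal form diag(1,1,1,1,1).

Boundary ∂_2: C_2 → C_1 maps a triangle to the signed sum of its edges. For instance
  ∂[1,3,4] = [3,4] − [1,4] + [1,3],
  ∂[0,2,4] = [2,4] − [0,4] + [0,2].
The resulting 12×6 matrix has rank 6, and its Smith normal form has invariant factors (1,1,1,1,1,1).

From H_k ≅ ker(∂_k) / im(∂_{k+1}) we obtain:

  H_0: rank C_0 − rank ∂_1 = 6 − 5 = 1, and the invariant factors of ∂_1 are all 1, so H_0 = Z.
  H_1: rank ker ∂_1 − rank ∂_2 = (12 − 5) − 6 = 1, and the invariant factors of ∂_2 are all 1, so H_1 = Z.
  H_2: rank ker ∂_2 − rank ∂_3 = (6 − 6) − 0 = 0, and there is no ∂_3, so H_2 = 0.

As a check, the Euler characteristic is 6 − 12 + 6 = 0, which agrees with 1 − 1 + 0 = 0.
(K is a triangulation of the cylinder S^1 x I.)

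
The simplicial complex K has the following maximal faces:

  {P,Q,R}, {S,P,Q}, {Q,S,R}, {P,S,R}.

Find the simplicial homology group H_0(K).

H_0 = Z.

K has 4 vertices, 6 edges, 4 triangles.
rank ∂_0 = 0, rank ∂_1 = 3 ⇒ b_0 = 4 − 0 − 3 = 1; all invariant factors of ∂_1 are 1 so no torsion. So H_0 = Z.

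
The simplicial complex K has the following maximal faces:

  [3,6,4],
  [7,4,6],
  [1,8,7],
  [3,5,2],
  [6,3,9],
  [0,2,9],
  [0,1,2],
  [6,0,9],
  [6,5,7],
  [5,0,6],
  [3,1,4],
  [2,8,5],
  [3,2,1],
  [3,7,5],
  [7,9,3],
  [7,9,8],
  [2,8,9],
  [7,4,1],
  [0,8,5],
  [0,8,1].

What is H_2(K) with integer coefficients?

H_2 ≅ 0.

Order the vertices as 0 < 1 < 2 < 3 < 4 < 5 < 6 < 7 < 8 < 9. Listing each simplex with vertices in this order, K has dimension 2 with simplices:

  0-simplices (10): [0], [1], [2], [3], [4], [5], [6], [7], [8], [9]
  1-simplices (30): (30 of them)
  2-simplices (20): (20 of them)

Hence C_0 ≅ Z^10, C_1 ≅ Z^30, C_2 ≅ Z^20.

The boundary map ∂_1: C_1 → C_0 maps an edge to its endpoints' difference, ∂[p,q] = q − p. For instance
  ∂[4,6] = [6] − [4].
The 10×30 boundary matrix has rank 9 and Smith normal form diag(1,1,1,1,1,1,1,1,1).

∂_2: C_2 → C_1 acts by ∂[p,q,r] = [q,r] − [p,r] + [p,q]. For instance
  ∂[0,6,9] = [6,9] − [0,9] + [0,6],
  ∂[2,5,8] = [5,8] − [2,8] + [2,5].
As a 30×20 matrix over Z this has rank 20, with invariant factors (1,1,1,1,1,1,1,1,1,1,1,1,1,1,1,1,1,1,1,2).

Computing H_k = (kernel of ∂_k) / (image of ∂_{k+1}):

  H_2: rank ker ∂_2 − rank ∂_3 = (20 − 20) − 0 = 0, and there is no ∂_3, so H_2 ≅ 0.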